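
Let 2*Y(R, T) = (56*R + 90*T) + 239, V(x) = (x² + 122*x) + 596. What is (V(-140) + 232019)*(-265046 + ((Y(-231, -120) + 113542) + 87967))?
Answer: -35404512085/2 ≈ -1.7702e+10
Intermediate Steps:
V(x) = 596 + x² + 122*x
Y(R, T) = 239/2 + 28*R + 45*T (Y(R, T) = ((56*R + 90*T) + 239)/2 = (239 + 56*R + 90*T)/2 = 239/2 + 28*R + 45*T)
(V(-140) + 232019)*(-265046 + ((Y(-231, -120) + 113542) + 87967)) = ((596 + (-140)² + 122*(-140)) + 232019)*(-265046 + (((239/2 + 28*(-231) + 45*(-120)) + 113542) + 87967)) = ((596 + 19600 - 17080) + 232019)*(-265046 + (((239/2 - 6468 - 5400) + 113542) + 87967)) = (3116 + 232019)*(-265046 + ((-23497/2 + 113542) + 87967)) = 235135*(-265046 + (203587/2 + 87967)) = 235135*(-265046 + 379521/2) = 235135*(-150571/2) = -35404512085/2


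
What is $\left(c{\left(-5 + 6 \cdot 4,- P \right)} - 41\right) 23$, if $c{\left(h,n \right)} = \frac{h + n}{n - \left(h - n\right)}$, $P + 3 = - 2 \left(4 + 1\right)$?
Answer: $- \frac{5865}{7} \approx -837.86$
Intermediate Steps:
$P = -13$ ($P = -3 - 2 \left(4 + 1\right) = -3 - 10 = -13$)
$c{\left(h,n \right)} = \frac{h + n}{- h + 2 n}$
$\left(c{\left(-5 + 6 \cdot 4,- P \right)} - 41\right) 23 = \left(\frac{- (-5 + 6 \cdot 4) - \left(-1\right) \left(-13\right)}{\left(-5 + 6 \cdot 4\right) - 2 \left(\left(-1\right) \left(-13\right)\right)} - 41\right) 23 = \left(\frac{- (-5 + 24) - 13}{\left(-5 + 24\right) - 26} - 41\right) 23 = \left(\frac{\left(-1\right) 19 - 13}{19 - 26} - 41\right) 23 = \left(\frac{-19 - 13}{-7} - 41\right) 23 = \left(\left(- \frac{1}{7}\right) \left(-32\right) - 41\right) 23 = \left(\frac{32}{7} - 41\right) 23 = \left(- \frac{255}{7}\right) 23 = - \frac{5865}{7}$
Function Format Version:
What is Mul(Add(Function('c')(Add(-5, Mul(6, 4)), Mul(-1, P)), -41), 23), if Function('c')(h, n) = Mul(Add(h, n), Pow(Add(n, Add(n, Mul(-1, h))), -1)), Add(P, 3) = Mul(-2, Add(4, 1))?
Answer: Rational(-5865, 7) ≈ -837.86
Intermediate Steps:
P = -13 (P = Add(-3, Mul(-2, Add(4, 1))) = Add(-3, Mul(-2, 5)) = Add(-3, -10) = -13)
Function('c')(h, n) = Mul(Pow(Add(Mul(-1, h), Mul(2, n)), -1), Add(h, n)) (Function('c')(h, n) = Mul(Add(h, n), Pow(Add(Mul(-1, h), Mul(2, n)), -1)) = Mul(Pow(Add(Mul(-1, h), Mul(2, n)), -1), Add(h, n)))
Mul(Add(Function('c')(Add(-5, Mul(6, 4)), Mul(-1, P)), -41), 23) = Mul(Add(Mul(Pow(Add(Add(-5, Mul(6, 4)), Mul(-2, Mul(-1, -13))), -1), Add(Mul(-1, Add(-5, Mul(6, 4))), Mul(-1, Mul(-1, -13)))), -41), 23) = Mul(Add(Mul(Pow(Add(Add(-5, 24), Mul(-2, 13)), -1), Add(Mul(-1, Add(-5, 24)), Mul(-1, 13))), -41), 23) = Mul(Add(Mul(Pow(Add(19, -26), -1), Add(Mul(-1, 19), -13)), -41), 23) = Mul(Add(Mul(Pow(-7, -1), Add(-19, -13)), -41), 23) = Mul(Add(Mul(Rational(-1, 7), -32), -41), 23) = Mul(Add(Rational(32, 7), -41), 23) = Mul(Rational(-255, 7), 23) = Rational(-5865, 7)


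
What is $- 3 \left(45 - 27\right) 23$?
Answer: $-1242$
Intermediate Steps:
$- 3 \left(45 - 27\right) 23 = \left(-3\right) 18 \cdot 23 = \left(-54\right) 23 = -1242$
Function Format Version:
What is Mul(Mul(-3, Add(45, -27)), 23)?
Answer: -1242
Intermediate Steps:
Mul(Mul(-3, Add(45, -27)), 23) = Mul(Mul(-3, 18), 23) = Mul(-54, 23) = -1242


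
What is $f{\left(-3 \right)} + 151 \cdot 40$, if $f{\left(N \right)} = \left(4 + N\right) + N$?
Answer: $6038$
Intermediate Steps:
$f{\left(N \right)} = 4 + 2 N$
$f{\left(-3 \right)} + 151 \cdot 40 = \left(4 + 2 \left(-3\right)\right) + 151 \cdot 40 = \left(4 - 6\right) + 6040 = -2 + 6040 = 6038$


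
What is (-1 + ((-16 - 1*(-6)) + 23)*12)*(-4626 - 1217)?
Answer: -905665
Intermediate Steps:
(-1 + ((-16 - 1*(-6)) + 23)*12)*(-4626 - 1217) = (-1 + ((-16 + 6) + 23)*12)*(-5843) = (-1 + (-10 + 23)*12)*(-5843) = (-1 + 13*12)*(-5843) = (-1 + 156)*(-5843) = 155*(-5843) = -905665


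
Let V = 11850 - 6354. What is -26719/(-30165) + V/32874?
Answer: 174024541/165274035 ≈ 1.0529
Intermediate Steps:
V = 5496
-26719/(-30165) + V/32874 = -26719/(-30165) + 5496/32874 = -26719*(-1/30165) + 5496*(1/32874) = 26719/30165 + 916/5479 = 174024541/165274035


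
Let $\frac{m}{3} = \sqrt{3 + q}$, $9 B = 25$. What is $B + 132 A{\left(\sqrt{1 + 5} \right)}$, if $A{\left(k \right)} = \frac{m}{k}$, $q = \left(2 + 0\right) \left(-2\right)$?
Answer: $\frac{25}{9} + 66 i \sqrt{6} \approx 2.7778 + 161.67 i$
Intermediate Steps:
$B = \frac{25}{9}$ ($B = \frac{1}{9} \cdot 25 = \frac{25}{9} \approx 2.7778$)
$q = -4$ ($q = 2 \left(-2\right) = -4$)
$m = 3 i$ ($m = 3 \sqrt{3 - 4} = 3 \sqrt{-1} = 3 i \approx 3.0 i$)
$A{\left(k \right)} = \frac{3 i}{k}$
$B + 132 A{\left(\sqrt{1 + 5} \right)} = \frac{25}{9} + 132 \frac{3 i}{\sqrt{1 + 5}} = \frac{25}{9} + 132 \frac{3 i}{\sqrt{6}} = \frac{25}{9} + 132 \cdot 3 i \frac{\sqrt{6}}{6} = \frac{25}{9} + 132 \frac{i \sqrt{6}}{2} = \frac{25}{9} + 66 i \sqrt{6}$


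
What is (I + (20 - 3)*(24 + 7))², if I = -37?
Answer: 240100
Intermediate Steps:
(I + (20 - 3)*(24 + 7))² = (-37 + (20 - 3)*(24 + 7))² = (-37 + 17*31)² = (-37 + 527)² = 490² = 240100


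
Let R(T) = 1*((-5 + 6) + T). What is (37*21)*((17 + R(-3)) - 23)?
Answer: -6216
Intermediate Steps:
R(T) = 1 + T (R(T) = 1*(1 + T) = 1 + T)
(37*21)*((17 + R(-3)) - 23) = (37*21)*((17 + (1 - 3)) - 23) = 777*((17 - 2) - 23) = 777*(15 - 23) = 777*(-8) = -6216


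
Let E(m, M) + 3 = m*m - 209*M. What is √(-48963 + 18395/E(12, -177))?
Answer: I*√7501784467522/12378 ≈ 221.27*I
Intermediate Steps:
E(m, M) = -3 + m² - 209*M (E(m, M) = -3 + (m*m - 209*M) = -3 + (m² - 209*M) = -3 + m² - 209*M)
√(-48963 + 18395/E(12, -177)) = √(-48963 + 18395/(-3 + 12² - 209*(-177))) = √(-48963 + 18395/(-3 + 144 + 36993)) = √(-48963 + 18395/37134) = √(-1818173647/37134) = I*√7501784467522/12378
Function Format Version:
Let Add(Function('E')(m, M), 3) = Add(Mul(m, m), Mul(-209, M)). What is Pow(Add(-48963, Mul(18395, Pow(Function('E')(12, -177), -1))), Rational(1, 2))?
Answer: Mul(Rational(1, 12378), I, Pow(7501784467522, Rational(1, 2))) ≈ Mul(221.27, I)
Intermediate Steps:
Function('E')(m, M) = Add(-3, Pow(m, 2), Mul(-209, M)) (Function('E')(m, M) = Add(-3, Add(Mul(m, m), Mul(-209, M))) = Add(-3, Add(Pow(m, 2), Mul(-209, M))) = Add(-3, Pow(m, 2), Mul(-209, M)))
Pow(Add(-48963, Mul(18395, Pow(Function('E')(12, -177), -1))), Rational(1, 2)) = Pow(Add(-48963, Mul(18395, Pow(Add(-3, Pow(12, 2), Mul(-209, -177)), -1))), Rational(1, 2)) = Pow(Add(-48963, Mul(18395, Pow(Add(-3, 144, 36993), -1))), Rational(1, 2)) = Pow(Add(-48963, Mul(18395, Pow(37134, -1))), Rational(1, 2)) = Pow(Add(-48963, Mul(18395, Rational(1, 37134))), Rational(1, 2)) = Pow(Add(-48963, Rational(18395, 37134)), Rational(1, 2)) = Pow(Rational(-1818173647, 37134), Rational(1, 2)) = Mul(Rational(1, 12378), I, Pow(7501784467522, Rational(1, 2)))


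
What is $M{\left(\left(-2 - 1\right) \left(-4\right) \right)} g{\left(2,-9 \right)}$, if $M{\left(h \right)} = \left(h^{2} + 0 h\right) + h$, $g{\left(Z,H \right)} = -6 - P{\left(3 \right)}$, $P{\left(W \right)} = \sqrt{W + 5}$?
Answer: $-936 - 312 \sqrt{2} \approx -1377.2$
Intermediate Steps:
$P{\left(W \right)} = \sqrt{5 + W}$
$g{\left(Z,H \right)} = -6 - 2 \sqrt{2}$ ($g{\left(Z,H \right)} = -6 - \sqrt{5 + 3} = -6 - \sqrt{8} = -6 - 2 \sqrt{2}$)
$M{\left(h \right)} = h + h^{2}$ ($M{\left(h \right)} = \left(h^{2} + 0\right) + h = h^{2} + h = h + h^{2}$)
$M{\left(\left(-2 - 1\right) \left(-4\right) \right)} g{\left(2,-9 \right)} = \left(-2 - 1\right) \left(-4\right) \left(1 + \left(-2 - 1\right) \left(-4\right)\right) \left(-6 - 2 \sqrt{2}\right) = \left(-3\right) \left(-4\right) \left(1 - -12\right) \left(-6 - 2 \sqrt{2}\right) = 12 \left(1 + 12\right) \left(-6 - 2 \sqrt{2}\right) = 12 \cdot 13 \left(-6 - 2 \sqrt{2}\right) = 156 \left(-6 - 2 \sqrt{2}\right) = -936 - 312 \sqrt{2}$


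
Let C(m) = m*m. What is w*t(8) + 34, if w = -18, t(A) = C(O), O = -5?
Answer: -416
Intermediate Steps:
C(m) = m**2
t(A) = 25 (t(A) = (-5)**2 = 25)
w*t(8) + 34 = -18*25 + 34 = -450 + 34 = -416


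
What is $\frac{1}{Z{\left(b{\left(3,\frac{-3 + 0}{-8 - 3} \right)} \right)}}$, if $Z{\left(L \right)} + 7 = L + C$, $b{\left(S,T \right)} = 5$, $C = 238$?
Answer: $\frac{1}{236} \approx 0.0042373$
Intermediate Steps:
$Z{\left(L \right)} = 231 + L$ ($Z{\left(L \right)} = -7 + \left(L + 238\right) = -7 + \left(238 + L\right) = 231 + L$)
$\frac{1}{Z{\left(b{\left(3,\frac{-3 + 0}{-8 - 3} \right)} \right)}} = \frac{1}{231 + 5} = \frac{1}{236}$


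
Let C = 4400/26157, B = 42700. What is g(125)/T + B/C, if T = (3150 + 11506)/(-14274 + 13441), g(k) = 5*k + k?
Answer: 20458243323/80608 ≈ 2.5380e+5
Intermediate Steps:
g(k) = 6*k
T = -14656/833 (T = 14656/(-833) = 14656*(-1/833) = -14656/833 ≈ -17.594)
C = 4400/26157 (C = 4400*(1/26157) = 4400/26157 ≈ 0.16822)
g(125)/T + B/C = (6*125)/(-14656/833) + 42700/(4400/26157) = 750*(-833/14656) + 42700*(26157/4400) = -312375/7328 + 11169039/44 = 20458243323/80608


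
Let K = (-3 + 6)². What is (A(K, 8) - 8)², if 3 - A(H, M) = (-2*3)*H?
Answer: 2401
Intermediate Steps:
K = 9 (K = 3² = 9)
A(H, M) = 3 + 6*H (A(H, M) = 3 - (-2*3)*H = 3 - (-6)*H = 3 + 6*H)
(A(K, 8) - 8)² = ((3 + 6*9) - 8)² = ((3 + 54) - 8)² = (57 - 8)² = 49² = 2401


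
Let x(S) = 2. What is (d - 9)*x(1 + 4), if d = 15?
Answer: 12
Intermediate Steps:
(d - 9)*x(1 + 4) = (15 - 9)*2 = 6*2 = 12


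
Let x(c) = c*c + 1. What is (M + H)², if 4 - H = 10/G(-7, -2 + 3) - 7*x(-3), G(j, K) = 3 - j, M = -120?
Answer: 2209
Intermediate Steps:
x(c) = 1 + c² (x(c) = c² + 1 = 1 + c²)
H = 73 (H = 4 - (10/(3 - 1*(-7)) - 7/(1/(1 + (-3)²))) = 4 - (10/(3 + 7) - 7/(1/(1 + 9))) = 4 - (10/10 - 7/(1/10)) = 4 - (10*(⅒) - 7/⅒) = 4 - (1 - 7*10) = 4 - (1 - 70) = 4 - 1*(-69) = 4 + 69 = 73)
(M + H)² = (-120 + 73)² = (-47)² = 2209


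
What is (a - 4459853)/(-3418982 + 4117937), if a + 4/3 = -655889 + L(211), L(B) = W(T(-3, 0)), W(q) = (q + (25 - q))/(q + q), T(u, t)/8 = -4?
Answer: -196444559/26839872 ≈ -7.3191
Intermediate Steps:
T(u, t) = -32 (T(u, t) = 8*(-4) = -32)
W(q) = 25/(2*q) (W(q) = 25/((2*q)) = 25*(1/(2*q)) = 25/(2*q))
L(B) = -25/64 (L(B) = (25/2)/(-32) = (25/2)*(-1/32) = -25/64)
a = -125931019/192 (a = -4/3 + (-655889 - 25/64) = -4/3 - 41976921/64 = -125931019/192 ≈ -6.5589e+5)
(a - 4459853)/(-3418982 + 4117937) = (-125931019/192 - 4459853)/(-3418982 + 4117937) = -982222795/192/698955 = -982222795/192*1/698955 = -196444559/26839872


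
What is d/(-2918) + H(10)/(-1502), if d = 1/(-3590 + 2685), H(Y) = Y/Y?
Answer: -659822/991616645 ≈ -0.00066540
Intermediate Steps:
H(Y) = 1
d = -1/905 (d = 1/(-905) = -1/905 ≈ -0.0011050)
d/(-2918) + H(10)/(-1502) = -1/905/(-2918) + 1/(-1502) = -1/905*(-1/2918) + 1*(-1/1502) = 1/2640790 - 1/1502 = -659822/991616645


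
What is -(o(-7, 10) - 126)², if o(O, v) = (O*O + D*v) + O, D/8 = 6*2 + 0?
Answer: -767376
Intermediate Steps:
D = 96 (D = 8*(6*2 + 0) = 8*(12 + 0) = 8*12 = 96)
o(O, v) = O + O² + 96*v (o(O, v) = (O*O + 96*v) + O = (O² + 96*v) + O = O + O² + 96*v)
-(o(-7, 10) - 126)² = -((-7 + (-7)² + 96*10) - 126)² = -((-7 + 49 + 960) - 126)² = -(1002 - 126)² = -1*876² = -1*767376 = -767376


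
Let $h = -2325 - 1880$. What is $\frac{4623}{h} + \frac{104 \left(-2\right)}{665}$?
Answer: $- \frac{789787}{559265} \approx -1.4122$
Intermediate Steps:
$h = -4205$
$\frac{4623}{h} + \frac{104 \left(-2\right)}{665} = \frac{4623}{-4205} + \frac{104 \left(-2\right)}{665} = 4623 \left(- \frac{1}{4205}\right) - \frac{208}{665} = - \frac{4623}{4205} - \frac{208}{665} = - \frac{789787}{559265}$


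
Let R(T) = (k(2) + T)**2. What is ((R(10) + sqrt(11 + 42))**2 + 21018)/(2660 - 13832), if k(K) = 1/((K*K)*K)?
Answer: -129353537/45760512 - 2187*sqrt(53)/119168 ≈ -2.9604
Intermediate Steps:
k(K) = K**(-3) (k(K) = 1/(K**2*K) = 1/(K**3) = K**(-3))
R(T) = (1/8 + T)**2 (R(T) = (2**(-3) + T)**2 = (1/8 + T)**2)
((R(10) + sqrt(11 + 42))**2 + 21018)/(2660 - 13832) = (((1 + 8*10)**2/64 + sqrt(11 + 42))**2 + 21018)/(2660 - 13832) = (((1 + 80)**2/64 + sqrt(53))**2 + 21018)/(-11172) = (((1/64)*81**2 + sqrt(53))**2 + 21018)*(-1/11172) = (((1/64)*6561 + sqrt(53))**2 + 21018)*(-1/11172) = ((6561/64 + sqrt(53))**2 + 21018)*(-1/11172) = (21018 + (6561/64 + sqrt(53))**2)*(-1/11172) = -3503/1862 - (6561/64 + sqrt(53))**2/11172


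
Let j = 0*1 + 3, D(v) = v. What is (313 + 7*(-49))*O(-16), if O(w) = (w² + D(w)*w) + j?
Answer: -15450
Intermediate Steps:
j = 3 (j = 0 + 3 = 3)
O(w) = 3 + 2*w² (O(w) = (w² + w*w) + 3 = (w² + w²) + 3 = 2*w² + 3 = 3 + 2*w²)
(313 + 7*(-49))*O(-16) = (313 + 7*(-49))*(3 + 2*(-16)²) = (313 - 343)*(3 + 2*256) = -30*(3 + 512) = -30*515 = -15450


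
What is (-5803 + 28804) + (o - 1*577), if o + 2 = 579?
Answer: 23001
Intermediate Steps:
o = 577 (o = -2 + 579 = 577)
(-5803 + 28804) + (o - 1*577) = (-5803 + 28804) + (577 - 1*577) = 23001 + (577 - 577) = 23001 + 0 = 23001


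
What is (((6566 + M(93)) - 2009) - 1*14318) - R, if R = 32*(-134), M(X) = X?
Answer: -5380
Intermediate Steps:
R = -4288
(((6566 + M(93)) - 2009) - 1*14318) - R = (((6566 + 93) - 2009) - 1*14318) - 1*(-4288) = ((6659 - 2009) - 14318) + 4288 = (4650 - 14318) + 4288 = -9668 + 4288 = -5380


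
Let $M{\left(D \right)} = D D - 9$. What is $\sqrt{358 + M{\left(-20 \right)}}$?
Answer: $\sqrt{749} \approx 27.368$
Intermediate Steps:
$M{\left(D \right)} = -9 + D^{2}$ ($M{\left(D \right)} = D^{2} - 9 = -9 + D^{2}$)
$\sqrt{358 + M{\left(-20 \right)}} = \sqrt{358 - \left(9 - \left(-20\right)^{2}\right)} = \sqrt{358 + \left(-9 + 400\right)} = \sqrt{358 + 391} = \sqrt{749}$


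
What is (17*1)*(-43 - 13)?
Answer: -952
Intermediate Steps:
(17*1)*(-43 - 13) = 17*(-56) = -952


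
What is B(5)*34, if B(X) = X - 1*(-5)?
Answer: 340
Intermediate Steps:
B(X) = 5 + X (B(X) = X + 5 = 5 + X)
B(5)*34 = (5 + 5)*34 = 10*34 = 340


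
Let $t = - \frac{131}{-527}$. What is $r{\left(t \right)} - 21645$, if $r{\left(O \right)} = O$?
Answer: $- \frac{11406784}{527} \approx -21645.0$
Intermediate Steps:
$t = \frac{131}{527}$ ($t = \left(-131\right) \left(- \frac{1}{527}\right) = \frac{131}{527} \approx 0.24858$)
$r{\left(t \right)} - 21645 = \frac{131}{527} - 21645 = - \frac{11406784}{527}$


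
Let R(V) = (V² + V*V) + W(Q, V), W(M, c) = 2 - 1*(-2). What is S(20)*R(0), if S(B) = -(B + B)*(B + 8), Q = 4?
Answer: -4480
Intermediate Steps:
W(M, c) = 4 (W(M, c) = 2 + 2 = 4)
S(B) = -2*B*(8 + B)
R(V) = 4 + 2*V² (R(V) = (V² + V*V) + 4 = (V² + V²) + 4 = 2*V² + 4 = 4 + 2*V²)
S(20)*R(0) = (-2*20*(8 + 20))*(4 + 2*0²) = (-2*20*28)*(4 + 2*0) = -1120*(4 + 0) = -1120*4 = -4480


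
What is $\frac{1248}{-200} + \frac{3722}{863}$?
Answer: $- \frac{41578}{21575} \approx -1.9271$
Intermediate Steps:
$\frac{1248}{-200} + \frac{3722}{863} = 1248 \left(- \frac{1}{200}\right) + 3722 \cdot \frac{1}{863} = - \frac{156}{25} + \frac{3722}{863} = - \frac{41578}{21575}$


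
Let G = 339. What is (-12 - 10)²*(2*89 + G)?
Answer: 250228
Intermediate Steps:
(-12 - 10)²*(2*89 + G) = (-12 - 10)²*(2*89 + 339) = (-22)²*(178 + 339) = 484*517 = 250228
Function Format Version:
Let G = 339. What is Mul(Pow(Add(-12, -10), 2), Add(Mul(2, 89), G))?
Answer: 250228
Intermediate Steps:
Mul(Pow(Add(-12, -10), 2), Add(Mul(2, 89), G)) = Mul(Pow(Add(-12, -10), 2), Add(Mul(2, 89), 339)) = Mul(Pow(-22, 2), Add(178, 339)) = Mul(484, 517) = 250228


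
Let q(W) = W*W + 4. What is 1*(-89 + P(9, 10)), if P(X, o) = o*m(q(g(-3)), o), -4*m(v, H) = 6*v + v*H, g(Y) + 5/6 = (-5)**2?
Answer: -212491/9 ≈ -23610.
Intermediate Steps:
g(Y) = 145/6 (g(Y) = -5/6 + (-5)**2 = -5/6 + 25 = 145/6)
q(W) = 4 + W**2 (q(W) = W**2 + 4 = 4 + W**2)
m(v, H) = -3*v/2 - H*v/4 (m(v, H) = -(6*v + v*H)/4 = -(6*v + H*v)/4 = -3*v/2 - H*v/4)
P(X, o) = o*(-21169/24 - 21169*o/144) (P(X, o) = o*(-(4 + (145/6)**2)*(6 + o)/4) = o*(-(4 + 21025/36)*(6 + o)/4) = o*(-1/4*21169/36*(6 + o)) = o*(-21169/24 - 21169*o/144))
1*(-89 + P(9, 10)) = 1*(-89 - 21169/144*10*(6 + 10)) = 1*(-89 - 21169/144*10*16) = 1*(-89 - 211690/9) = 1*(-212491/9) = -212491/9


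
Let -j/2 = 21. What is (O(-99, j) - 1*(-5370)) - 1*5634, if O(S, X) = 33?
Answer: -231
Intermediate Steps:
j = -42 (j = -2*21 = -42)
(O(-99, j) - 1*(-5370)) - 1*5634 = (33 - 1*(-5370)) - 1*5634 = (33 + 5370) - 5634 = 5403 - 5634 = -231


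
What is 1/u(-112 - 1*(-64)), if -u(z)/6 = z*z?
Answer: -1/13824 ≈ -7.2338e-5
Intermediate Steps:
u(z) = -6*z**2 (u(z) = -6*z*z = -6*z**2)
1/u(-112 - 1*(-64)) = 1/(-6*(-112 - 1*(-64))**2) = 1/(-6*(-112 + 64)**2) = 1/(-6*(-48)**2) = 1/(-6*2304) = 1/(-13824) = -1/13824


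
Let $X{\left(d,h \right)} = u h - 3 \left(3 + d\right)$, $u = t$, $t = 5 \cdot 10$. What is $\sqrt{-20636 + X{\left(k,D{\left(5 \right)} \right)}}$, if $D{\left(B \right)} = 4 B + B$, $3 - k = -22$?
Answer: $i \sqrt{19470} \approx 139.53 i$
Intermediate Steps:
$k = 25$ ($k = 3 - -22 = 3 + 22 = 25$)
$t = 50$
$D{\left(B \right)} = 5 B$
$u = 50$
$X{\left(d,h \right)} = -9 - 3 d + 50 h$ ($X{\left(d,h \right)} = 50 h - 3 \left(3 + d\right) = 50 h - \left(9 + 3 d\right) = -9 - 3 d + 50 h$)
$\sqrt{-20636 + X{\left(k,D{\left(5 \right)} \right)}} = \sqrt{-20636 - \left(84 - 250 \cdot 5\right)} = \sqrt{-20636 - -1166} = \sqrt{-20636 + 1166} = \sqrt{-19470} = i \sqrt{19470}$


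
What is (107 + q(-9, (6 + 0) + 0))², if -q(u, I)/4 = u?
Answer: 20449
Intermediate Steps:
q(u, I) = -4*u
(107 + q(-9, (6 + 0) + 0))² = (107 - 4*(-9))² = (107 + 36)² = 143² = 20449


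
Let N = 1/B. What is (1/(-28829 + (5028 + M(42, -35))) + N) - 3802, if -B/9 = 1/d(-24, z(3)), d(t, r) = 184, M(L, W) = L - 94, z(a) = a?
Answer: -273530305/71559 ≈ -3822.4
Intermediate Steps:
M(L, W) = -94 + L
B = -9/184 ≈ -0.048913
N = -184/9 (N = 1/(-9/184) = -184/9 ≈ -20.444)
(1/(-28829 + (5028 + M(42, -35))) + N) - 3802 = (1/(-28829 + (5028 + (-94 + 42))) - 184/9) - 3802 = (1/(-28829 + (5028 - 52)) - 184/9) - 3802 = (1/(-28829 + 4976) - 184/9) - 3802 = (1/(-23853) - 184/9) - 3802 = (-1/23853 - 184/9) - 3802 = -1462987/71559 - 3802 = -273530305/71559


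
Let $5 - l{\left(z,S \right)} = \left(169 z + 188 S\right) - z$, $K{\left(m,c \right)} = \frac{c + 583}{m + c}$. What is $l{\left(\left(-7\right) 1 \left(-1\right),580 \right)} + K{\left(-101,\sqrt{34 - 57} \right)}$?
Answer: $- \frac{31301559}{284} - \frac{19 i \sqrt{23}}{284} \approx -1.1022 \cdot 10^{5} - 0.32085 i$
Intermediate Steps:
$K{\left(m,c \right)} = \frac{583 + c}{c + m}$
$l{\left(z,S \right)} = 5 - 188 S - 168 z$ ($l{\left(z,S \right)} = 5 - \left(\left(169 z + 188 S\right) - z\right) = 5 - \left(168 z + 188 S\right) = 5 - 188 S - 168 z$)
$l{\left(\left(-7\right) 1 \left(-1\right),580 \right)} + K{\left(-101,\sqrt{34 - 57} \right)} = \left(5 - 109040 - 168 \left(-7\right) 1 \left(-1\right)\right) + \frac{583 + \sqrt{34 - 57}}{\sqrt{34 - 57} - 101} = \left(5 - 109040 - 168 \left(\left(-7\right) \left(-1\right)\right)\right) + \frac{583 + \sqrt{-23}}{\sqrt{-23} - 101} = \left(5 - 109040 - 1176\right) + \frac{583 + i \sqrt{23}}{i \sqrt{23} - 101} = \left(5 - 109040 - 1176\right) + \frac{583 + i \sqrt{23}}{-101 + i \sqrt{23}} = -110211 + \frac{583 + i \sqrt{23}}{-101 + i \sqrt{23}}$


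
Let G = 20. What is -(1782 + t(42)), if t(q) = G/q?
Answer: -37432/21 ≈ -1782.5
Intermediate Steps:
t(q) = 20/q
-(1782 + t(42)) = -(1782 + 20/42) = -(1782 + 20*(1/42)) = -(1782 + 10/21) = -1*37432/21 = -37432/21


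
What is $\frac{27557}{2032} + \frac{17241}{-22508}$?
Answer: $\frac{146304811}{11434064} \approx 12.796$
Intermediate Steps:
$\frac{27557}{2032} + \frac{17241}{-22508} = 27557 \cdot \frac{1}{2032} + 17241 \left(- \frac{1}{22508}\right) = \frac{27557}{2032} - \frac{17241}{22508} = \frac{146304811}{11434064}$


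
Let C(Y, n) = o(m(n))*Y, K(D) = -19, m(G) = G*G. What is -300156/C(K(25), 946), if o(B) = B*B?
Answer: 75039/3804154573516 ≈ 1.9726e-8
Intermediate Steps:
m(G) = G**2
o(B) = B**2
C(Y, n) = Y*n**4 (C(Y, n) = (n**2)**2*Y = n**4*Y = Y*n**4)
-300156/C(K(25), 946) = -300156/((-19*946**4)) = -300156/((-19*800874647056)) = -300156/(-15216618294064) = -300156*(-1/15216618294064) = 75039/3804154573516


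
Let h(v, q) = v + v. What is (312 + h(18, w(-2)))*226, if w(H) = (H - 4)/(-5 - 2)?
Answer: 78648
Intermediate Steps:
w(H) = 4/7 - H/7 (w(H) = (-4 + H)/(-7) = (-4 + H)*(-⅐) = 4/7 - H/7)
h(v, q) = 2*v
(312 + h(18, w(-2)))*226 = (312 + 2*18)*226 = (312 + 36)*226 = 348*226 = 78648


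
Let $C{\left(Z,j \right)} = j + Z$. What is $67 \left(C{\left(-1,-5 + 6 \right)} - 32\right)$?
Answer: $-2144$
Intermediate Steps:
$C{\left(Z,j \right)} = Z + j$
$67 \left(C{\left(-1,-5 + 6 \right)} - 32\right) = 67 \left(\left(-1 + \left(-5 + 6\right)\right) - 32\right) = 67 \left(\left(-1 + 1\right) - 32\right) = 67 \left(0 - 32\right) = 67 \left(-32\right) = -2144$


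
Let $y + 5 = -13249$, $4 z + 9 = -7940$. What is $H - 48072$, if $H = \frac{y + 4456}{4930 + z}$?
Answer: $- \frac{565890704}{11771} \approx -48075.0$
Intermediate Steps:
$z = - \frac{7949}{4}$ ($z = - \frac{9}{4} + \frac{1}{4} \left(-7940\right) = - \frac{9}{4} - 1985 = - \frac{7949}{4} \approx -1987.3$)
$y = -13254$ ($y = -5 - 13249 = -13254$)
$H = - \frac{35192}{11771}$ ($H = \frac{-13254 + 4456}{4930 - \frac{7949}{4}} = - \frac{8798}{\frac{11771}{4}} = \left(-8798\right) \frac{4}{11771} = - \frac{35192}{11771} \approx -2.9897$)
$H - 48072 = - \frac{35192}{11771} - 48072 = - \frac{565890704}{11771}$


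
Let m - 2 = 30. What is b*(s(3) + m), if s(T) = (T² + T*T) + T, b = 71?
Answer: 3763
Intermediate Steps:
m = 32 (m = 2 + 30 = 32)
s(T) = T + 2*T² (s(T) = (T² + T²) + T = 2*T² + T = T + 2*T²)
b*(s(3) + m) = 71*(3*(1 + 2*3) + 32) = 71*(3*(1 + 6) + 32) = 71*(3*7 + 32) = 71*(21 + 32) = 71*53 = 3763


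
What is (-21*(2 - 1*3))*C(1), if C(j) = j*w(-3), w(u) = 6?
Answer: 126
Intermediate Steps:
C(j) = 6*j (C(j) = j*6 = 6*j)
(-21*(2 - 1*3))*C(1) = (-21*(2 - 1*3))*(6*1) = -21*(2 - 3)*6 = -21*(-1)*6 = 21*6 = 126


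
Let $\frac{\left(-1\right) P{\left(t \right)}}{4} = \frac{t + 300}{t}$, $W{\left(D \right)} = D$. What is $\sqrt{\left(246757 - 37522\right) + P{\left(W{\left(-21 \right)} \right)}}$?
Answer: $\frac{\sqrt{10255119}}{7} \approx 457.48$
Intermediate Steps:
$P{\left(t \right)} = - \frac{4 \left(300 + t\right)}{t}$ ($P{\left(t \right)} = - 4 \frac{t + 300}{t} = - 4 \frac{300 + t}{t} = - \frac{4 \left(300 + t\right)}{t}$)
$\sqrt{\left(246757 - 37522\right) + P{\left(W{\left(-21 \right)} \right)}} = \sqrt{\left(246757 - 37522\right) - \left(4 + \frac{1200}{-21}\right)} = \sqrt{\left(246757 - 37522\right) - - \frac{372}{7}} = \sqrt{209235 + \left(-4 + \frac{400}{7}\right)} = \sqrt{209235 + \frac{372}{7}} = \sqrt{\frac{1465017}{7}} = \frac{\sqrt{10255119}}{7}$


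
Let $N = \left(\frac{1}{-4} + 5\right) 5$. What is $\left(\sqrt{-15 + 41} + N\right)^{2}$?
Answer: $\frac{9441}{16} + \frac{95 \sqrt{26}}{2} \approx 832.27$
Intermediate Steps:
$N = \frac{95}{4}$ ($N = \left(- \frac{1}{4} + 5\right) 5 = \frac{19}{4} \cdot 5 = \frac{95}{4} \approx 23.75$)
$\left(\sqrt{-15 + 41} + N\right)^{2} = \left(\sqrt{-15 + 41} + \frac{95}{4}\right)^{2} = \left(\sqrt{26} + \frac{95}{4}\right)^{2} = \left(\frac{95}{4} + \sqrt{26}\right)^{2}$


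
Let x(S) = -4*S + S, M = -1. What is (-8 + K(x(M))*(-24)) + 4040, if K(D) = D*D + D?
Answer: 3744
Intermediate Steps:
x(S) = -3*S
K(D) = D + D² (K(D) = D² + D = D + D²)
(-8 + K(x(M))*(-24)) + 4040 = (-8 + ((-3*(-1))*(1 - 3*(-1)))*(-24)) + 4040 = (-8 + (3*(1 + 3))*(-24)) + 4040 = (-8 + (3*4)*(-24)) + 4040 = (-8 + 12*(-24)) + 4040 = (-8 - 288) + 4040 = -296 + 4040 = 3744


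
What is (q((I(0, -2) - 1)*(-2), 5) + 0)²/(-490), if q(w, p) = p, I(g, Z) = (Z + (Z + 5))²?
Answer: -5/98 ≈ -0.051020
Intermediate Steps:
I(g, Z) = (5 + 2*Z)² (I(g, Z) = (Z + (5 + Z))² = (5 + 2*Z)²)
(q((I(0, -2) - 1)*(-2), 5) + 0)²/(-490) = (5 + 0)²/(-490) = 5²*(-1/490) = 25*(-1/490) = -5/98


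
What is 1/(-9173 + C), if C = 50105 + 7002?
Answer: 1/47934 ≈ 2.0862e-5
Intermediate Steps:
C = 57107
1/(-9173 + C) = 1/(-9173 + 57107) = 1/47934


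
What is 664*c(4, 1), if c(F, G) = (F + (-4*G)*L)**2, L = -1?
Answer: 42496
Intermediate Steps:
c(F, G) = (F + 4*G)**2 (c(F, G) = (F - 4*G*(-1))**2 = (F + 4*G)**2)
664*c(4, 1) = 664*(4 + 4*1)**2 = 664*(4 + 4)**2 = 664*8**2 = 664*64 = 42496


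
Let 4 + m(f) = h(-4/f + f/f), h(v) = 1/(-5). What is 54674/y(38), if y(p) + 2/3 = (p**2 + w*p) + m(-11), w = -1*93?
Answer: -820110/31423 ≈ -26.099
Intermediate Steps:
h(v) = -1/5
m(f) = -21/5 (m(f) = -4 - 1/5 = -21/5)
w = -93
y(p) = -73/15 + p**2 - 93*p (y(p) = -2/3 + ((p**2 - 93*p) - 21/5) = -2/3 + (-21/5 + p**2 - 93*p) = -73/15 + p**2 - 93*p)
54674/y(38) = 54674/(-73/15 + 38**2 - 93*38) = 54674/(-73/15 + 1444 - 3534) = 54674/(-31423/15) = 54674*(-15/31423) = -820110/31423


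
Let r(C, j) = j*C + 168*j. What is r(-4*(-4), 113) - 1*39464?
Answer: -18672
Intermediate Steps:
r(C, j) = 168*j + C*j (r(C, j) = C*j + 168*j = 168*j + C*j)
r(-4*(-4), 113) - 1*39464 = 113*(168 - 4*(-4)) - 1*39464 = 113*(168 + 16) - 39464 = 113*184 - 39464 = 20792 - 39464 = -18672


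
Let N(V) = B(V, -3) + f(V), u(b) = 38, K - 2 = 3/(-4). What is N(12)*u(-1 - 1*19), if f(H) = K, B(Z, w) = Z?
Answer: 1007/2 ≈ 503.50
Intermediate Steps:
K = 5/4 (K = 2 + 3/(-4) = 2 + 3*(-1/4) = 2 - 3/4 = 5/4 ≈ 1.2500)
f(H) = 5/4
N(V) = 5/4 + V (N(V) = V + 5/4 = 5/4 + V)
N(12)*u(-1 - 1*19) = (5/4 + 12)*38 = (53/4)*38 = 1007/2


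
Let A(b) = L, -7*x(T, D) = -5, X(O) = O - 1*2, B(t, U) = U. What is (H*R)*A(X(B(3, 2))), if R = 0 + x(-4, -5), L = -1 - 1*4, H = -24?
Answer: 600/7 ≈ 85.714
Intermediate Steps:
L = -5 (L = -1 - 4 = -5)
X(O) = -2 + O (X(O) = O - 2 = -2 + O)
x(T, D) = 5/7 (x(T, D) = -⅐*(-5) = 5/7)
R = 5/7 (R = 0 + 5/7 = 5/7 ≈ 0.71429)
A(b) = -5
(H*R)*A(X(B(3, 2))) = -24*5/7*(-5) = -120/7*(-5) = 600/7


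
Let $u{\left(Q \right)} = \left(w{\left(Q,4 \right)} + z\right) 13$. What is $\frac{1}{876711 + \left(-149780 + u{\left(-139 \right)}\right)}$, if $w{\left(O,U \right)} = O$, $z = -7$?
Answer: $\frac{1}{725033} \approx 1.3792 \cdot 10^{-6}$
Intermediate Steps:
$u{\left(Q \right)} = -91 + 13 Q$ ($u{\left(Q \right)} = \left(Q - 7\right) 13 = \left(-7 + Q\right) 13 = -91 + 13 Q$)
$\frac{1}{876711 + \left(-149780 + u{\left(-139 \right)}\right)} = \frac{1}{876711 + \left(-149780 + \left(-91 + 13 \left(-139\right)\right)\right)} = \frac{1}{876711 - 151678} = \frac{1}{725033}$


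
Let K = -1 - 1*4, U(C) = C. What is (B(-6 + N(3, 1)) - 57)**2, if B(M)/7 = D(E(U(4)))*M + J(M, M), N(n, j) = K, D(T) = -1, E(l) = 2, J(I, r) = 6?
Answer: 3844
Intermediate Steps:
K = -5 (K = -1 - 4 = -5)
N(n, j) = -5
B(M) = 42 - 7*M (B(M) = 7*(-M + 6) = 7*(6 - M) = 42 - 7*M)
(B(-6 + N(3, 1)) - 57)**2 = ((42 - 7*(-6 - 5)) - 57)**2 = ((42 - 7*(-11)) - 57)**2 = ((42 + 77) - 57)**2 = (119 - 57)**2 = 62**2 = 3844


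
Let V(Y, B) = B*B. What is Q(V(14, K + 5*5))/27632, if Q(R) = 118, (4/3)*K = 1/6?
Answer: 59/13816 ≈ 0.0042704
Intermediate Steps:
K = 1/8 (K = (3/4)/6 = (3/4)*(1/6) = 1/8 ≈ 0.12500)
V(Y, B) = B**2
Q(V(14, K + 5*5))/27632 = 118/27632 = 118*(1/27632) = 59/13816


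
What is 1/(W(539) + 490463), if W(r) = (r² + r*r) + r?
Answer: 1/1072044 ≈ 9.3280e-7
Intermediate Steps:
W(r) = r + 2*r² (W(r) = (r² + r²) + r = 2*r² + r = r + 2*r²)
1/(W(539) + 490463) = 1/(539*(1 + 2*539) + 490463) = 1/(539*(1 + 1078) + 490463) = 1/(539*1079 + 490463) = 1/(581581 + 490463) = 1/1072044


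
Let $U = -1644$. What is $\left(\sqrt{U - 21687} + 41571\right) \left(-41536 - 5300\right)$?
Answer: $-1947019356 - 46836 i \sqrt{23331} \approx -1.947 \cdot 10^{9} - 7.154 \cdot 10^{6} i$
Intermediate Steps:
$\left(\sqrt{U - 21687} + 41571\right) \left(-41536 - 5300\right) = \left(\sqrt{-1644 - 21687} + 41571\right) \left(-41536 - 5300\right) = \left(\sqrt{-23331} + 41571\right) \left(-46836\right) = \left(i \sqrt{23331} + 41571\right) \left(-46836\right) = \left(41571 + i \sqrt{23331}\right) \left(-46836\right) = -1947019356 - 46836 i \sqrt{23331}$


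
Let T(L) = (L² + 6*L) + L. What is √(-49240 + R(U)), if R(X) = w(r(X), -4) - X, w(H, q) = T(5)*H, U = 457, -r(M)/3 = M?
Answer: 7*I*√2693 ≈ 363.26*I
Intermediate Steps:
T(L) = L² + 7*L
r(M) = -3*M
w(H, q) = 60*H (w(H, q) = (5*(7 + 5))*H = (5*12)*H = 60*H)
R(X) = -181*X (R(X) = 60*(-3*X) - X = -180*X - X = -181*X)
√(-49240 + R(U)) = √(-49240 - 181*457) = √(-49240 - 82717) = √(-131957) = 7*I*√2693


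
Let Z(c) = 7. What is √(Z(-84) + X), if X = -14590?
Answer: I*√14583 ≈ 120.76*I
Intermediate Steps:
√(Z(-84) + X) = √(7 - 14590) = √(-14583) = I*√14583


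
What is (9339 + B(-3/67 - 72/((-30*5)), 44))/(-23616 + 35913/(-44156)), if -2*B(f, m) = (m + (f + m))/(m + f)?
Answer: -30689230991174/77616348165861 ≈ -0.39540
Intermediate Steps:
B(f, m) = -(f + 2*m)/(2*(f + m)) (B(f, m) = -(m + (f + m))/(2*(m + f)) = -(f + 2*m)/(2*(f + m)))
(9339 + B(-3/67 - 72/((-30*5)), 44))/(-23616 + 35913/(-44156)) = (9339 + (-1*44 - (-3/67 - 72/((-30*5)))/2)/((-3/67 - 72/((-30*5))) + 44))/(-23616 + 35913/(-44156)) = (9339 + (-44 - (-3*1/67 - 72/(-150))/2)/((-3*1/67 - 72/(-150)) + 44))/(-23616 + 35913*(-1/44156)) = (9339 + (-44 - (-3/67 - 72*(-1/150))/2)/((-3/67 - 72*(-1/150)) + 44))/(-23616 - 35913/44156) = (9339 + (-44 - (-3/67 + 12/25)/2)/((-3/67 + 12/25) + 44))/(-1042824009/44156) = (9339 + (-44 - ½*729/1675)/(729/1675 + 44))*(-44156/1042824009) = (9339 + (-44 - 729/3350)/(74429/1675))*(-44156/1042824009) = (9339 + (1675/74429)*(-148129/3350))*(-44156/1042824009) = (9339 - 148129/148858)*(-44156/1042824009) = (1390036733/148858)*(-44156/1042824009) = -30689230991174/77616348165861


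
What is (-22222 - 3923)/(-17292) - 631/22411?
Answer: 191674781/129177004 ≈ 1.4838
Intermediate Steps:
(-22222 - 3923)/(-17292) - 631/22411 = -26145*(-1/17292) - 631*1/22411 = 8715/5764 - 631/22411 = 191674781/129177004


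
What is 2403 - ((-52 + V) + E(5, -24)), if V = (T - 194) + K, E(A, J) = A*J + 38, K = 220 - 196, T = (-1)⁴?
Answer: 2706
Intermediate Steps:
T = 1
K = 24
E(A, J) = 38 + A*J
V = -169 (V = (1 - 194) + 24 = -193 + 24 = -169)
2403 - ((-52 + V) + E(5, -24)) = 2403 - ((-52 - 169) + (38 + 5*(-24))) = 2403 - (-221 + (38 - 120)) = 2403 - (-221 - 82) = 2403 - 1*(-303) = 2403 + 303 = 2706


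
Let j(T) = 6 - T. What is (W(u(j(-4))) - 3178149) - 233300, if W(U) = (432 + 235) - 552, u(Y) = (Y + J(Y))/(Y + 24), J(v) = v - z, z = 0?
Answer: -3411334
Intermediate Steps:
J(v) = v (J(v) = v - 1*0 = v + 0 = v)
u(Y) = 2*Y/(24 + Y) (u(Y) = (Y + Y)/(Y + 24) = (2*Y)/(24 + Y) = 2*Y/(24 + Y))
W(U) = 115 (W(U) = 667 - 552 = 115)
(W(u(j(-4))) - 3178149) - 233300 = (115 - 3178149) - 233300 = -3178034 - 233300 = -3411334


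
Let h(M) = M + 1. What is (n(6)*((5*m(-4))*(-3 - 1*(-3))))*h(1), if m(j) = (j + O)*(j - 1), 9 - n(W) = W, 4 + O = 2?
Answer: 0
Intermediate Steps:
O = -2 (O = -4 + 2 = -2)
n(W) = 9 - W
h(M) = 1 + M
m(j) = (-1 + j)*(-2 + j) (m(j) = (j - 2)*(j - 1) = (-2 + j)*(-1 + j) = (-1 + j)*(-2 + j))
(n(6)*((5*m(-4))*(-3 - 1*(-3))))*h(1) = ((9 - 1*6)*((5*(2 + (-4)² - 3*(-4)))*(-3 - 1*(-3))))*(1 + 1) = ((9 - 6)*((5*(2 + 16 + 12))*(-3 + 3)))*2 = (3*((5*30)*0))*2 = (3*(150*0))*2 = (3*0)*2 = 0*2 = 0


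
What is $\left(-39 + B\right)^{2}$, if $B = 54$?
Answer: $225$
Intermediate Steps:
$\left(-39 + B\right)^{2} = \left(-39 + 54\right)^{2} = 15^{2} = 225$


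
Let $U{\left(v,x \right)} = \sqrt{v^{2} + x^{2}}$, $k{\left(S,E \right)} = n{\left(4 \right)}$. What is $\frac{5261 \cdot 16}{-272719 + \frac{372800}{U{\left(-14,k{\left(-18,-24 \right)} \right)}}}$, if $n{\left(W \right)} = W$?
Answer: $- \frac{1216688910832}{3907164646933} - \frac{15690406400 \sqrt{53}}{3907164646933} \approx -0.34063$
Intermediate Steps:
$k{\left(S,E \right)} = 4$
$\frac{5261 \cdot 16}{-272719 + \frac{372800}{U{\left(-14,k{\left(-18,-24 \right)} \right)}}} = \frac{5261 \cdot 16}{-272719 + \frac{372800}{\sqrt{\left(-14\right)^{2} + 4^{2}}}} = \frac{84176}{-272719 + \frac{372800}{\sqrt{196 + 16}}} = \frac{84176}{-272719 + \frac{372800}{\sqrt{212}}} = \frac{84176}{-272719 + \frac{372800}{2 \sqrt{53}}} = \frac{84176}{-272719 + 372800 \frac{\sqrt{53}}{106}} = \frac{84176}{-272719 + \frac{186400 \sqrt{53}}{53}}$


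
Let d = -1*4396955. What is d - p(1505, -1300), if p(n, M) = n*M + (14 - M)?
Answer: -2441769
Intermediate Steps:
p(n, M) = 14 - M + M*n (p(n, M) = M*n + (14 - M) = 14 - M + M*n)
d = -4396955
d - p(1505, -1300) = -4396955 - (14 - 1*(-1300) - 1300*1505) = -4396955 - (14 + 1300 - 1956500) = -4396955 - 1*(-1955186) = -4396955 + 1955186 = -2441769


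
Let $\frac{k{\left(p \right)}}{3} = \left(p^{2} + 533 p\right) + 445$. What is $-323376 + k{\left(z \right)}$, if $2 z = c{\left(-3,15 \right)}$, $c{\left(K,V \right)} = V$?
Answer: $- \frac{1239519}{4} \approx -3.0988 \cdot 10^{5}$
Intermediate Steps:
$z = \frac{15}{2}$ ($z = \frac{1}{2} \cdot 15 = \frac{15}{2} \approx 7.5$)
$k{\left(p \right)} = 1335 + 3 p^{2} + 1599 p$ ($k{\left(p \right)} = 3 \left(\left(p^{2} + 533 p\right) + 445\right) = 3 \left(445 + p^{2} + 533 p\right) = 1335 + 3 p^{2} + 1599 p$)
$-323376 + k{\left(z \right)} = -323376 + \left(1335 + 3 \left(\frac{15}{2}\right)^{2} + 1599 \cdot \frac{15}{2}\right) = -323376 + \left(1335 + 3 \cdot \frac{225}{4} + \frac{23985}{2}\right) = -323376 + \left(1335 + \frac{675}{4} + \frac{23985}{2}\right) = -323376 + \frac{53985}{4} = - \frac{1239519}{4}$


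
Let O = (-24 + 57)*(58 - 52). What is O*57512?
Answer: 11387376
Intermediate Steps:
O = 198 (O = 33*6 = 198)
O*57512 = 198*57512 = 11387376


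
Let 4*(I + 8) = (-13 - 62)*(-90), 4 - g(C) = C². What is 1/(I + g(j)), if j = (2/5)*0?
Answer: 2/3367 ≈ 0.00059400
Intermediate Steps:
j = 0 (j = (2*(⅕))*0 = (⅖)*0 = 0)
g(C) = 4 - C²
I = 3359/2 (I = -8 + ((-13 - 62)*(-90))/4 = -8 + (-75*(-90))/4 = -8 + (¼)*6750 = -8 + 3375/2 = 3359/2 ≈ 1679.5)
1/(I + g(j)) = 1/(3359/2 + (4 - 1*0²)) = 1/(3359/2 + (4 - 1*0)) = 1/(3359/2 + (4 + 0)) = 1/(3359/2 + 4) = 1/(3367/2) = 2/3367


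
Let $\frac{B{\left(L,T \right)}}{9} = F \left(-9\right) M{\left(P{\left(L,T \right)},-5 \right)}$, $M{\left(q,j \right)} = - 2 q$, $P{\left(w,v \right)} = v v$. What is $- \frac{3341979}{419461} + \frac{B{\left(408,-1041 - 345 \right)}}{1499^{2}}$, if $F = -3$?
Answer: $- \frac{399119921088795}{942529286461} \approx -423.46$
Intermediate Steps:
$P{\left(w,v \right)} = v^{2}$
$B{\left(L,T \right)} = - 486 T^{2}$ ($B{\left(L,T \right)} = 9 \left(-3\right) \left(-9\right) \left(- 2 T^{2}\right) = 9 \cdot 27 \left(- 2 T^{2}\right) = 9 \left(- 54 T^{2}\right) = - 486 T^{2}$)
$- \frac{3341979}{419461} + \frac{B{\left(408,-1041 - 345 \right)}}{1499^{2}} = - \frac{3341979}{419461} + \frac{\left(-486\right) \left(-1041 - 345\right)^{2}}{1499^{2}} = \left(-3341979\right) \frac{1}{419461} + \frac{\left(-486\right) \left(-1041 - 345\right)^{2}}{2247001} = - \frac{3341979}{419461} + - 486 \left(-1386\right)^{2} \cdot \frac{1}{2247001} = - \frac{3341979}{419461} + \left(-486\right) 1920996 \cdot \frac{1}{2247001} = - \frac{3341979}{419461} - \frac{933604056}{2247001} = - \frac{399119921088795}{942529286461}$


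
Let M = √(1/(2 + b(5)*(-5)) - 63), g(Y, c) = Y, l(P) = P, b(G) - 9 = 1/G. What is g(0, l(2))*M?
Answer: 0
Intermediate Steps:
b(G) = 9 + 1/G
M = I*√30503/22 (M = √(1/(2 + (9 + 1/5)*(-5)) - 63) = √(1/(2 + (9 + ⅕)*(-5)) - 63) = √(1/(2 + (46/5)*(-5)) - 63) = √(1/(2 - 46) - 63) = √(1/(-44) - 63) = √(-1/44 - 63) = √(-2773/44) = I*√30503/22 ≈ 7.9387*I)
g(0, l(2))*M = 0*(I*√30503/22) = 0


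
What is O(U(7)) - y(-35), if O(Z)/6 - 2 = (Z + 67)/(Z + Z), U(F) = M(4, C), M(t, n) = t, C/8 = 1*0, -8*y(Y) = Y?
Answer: 487/8 ≈ 60.875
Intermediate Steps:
y(Y) = -Y/8
C = 0 (C = 8*(1*0) = 8*0 = 0)
U(F) = 4
O(Z) = 12 + 3*(67 + Z)/Z (O(Z) = 12 + 6*((Z + 67)/(Z + Z)) = 12 + 6*((67 + Z)/((2*Z))) = 12 + 6*((67 + Z)*(1/(2*Z))) = 12 + 6*((67 + Z)/(2*Z)) = 12 + 3*(67 + Z)/Z)
O(U(7)) - y(-35) = (15 + 201/4) - (-1)*(-35)/8 = (15 + 201*(¼)) - 1*35/8 = (15 + 201/4) - 35/8 = 261/4 - 35/8 = 487/8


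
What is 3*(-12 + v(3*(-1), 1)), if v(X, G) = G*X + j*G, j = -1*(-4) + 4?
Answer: -21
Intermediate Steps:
j = 8 (j = 4 + 4 = 8)
v(X, G) = 8*G + G*X (v(X, G) = G*X + 8*G = 8*G + G*X)
3*(-12 + v(3*(-1), 1)) = 3*(-12 + 1*(8 + 3*(-1))) = 3*(-12 + 1*(8 - 3)) = 3*(-12 + 1*5) = 3*(-12 + 5) = 3*(-7) = -21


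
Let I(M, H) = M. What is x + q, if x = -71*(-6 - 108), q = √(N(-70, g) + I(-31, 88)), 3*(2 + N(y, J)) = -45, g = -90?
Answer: 8094 + 4*I*√3 ≈ 8094.0 + 6.9282*I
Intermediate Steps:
N(y, J) = -17 (N(y, J) = -2 + (⅓)*(-45) = -2 - 15 = -17)
q = 4*I*√3 (q = √(-17 - 31) = √(-48) = 4*I*√3 ≈ 6.9282*I)
x = 8094 (x = -71*(-114) = 8094)
x + q = 8094 + 4*I*√3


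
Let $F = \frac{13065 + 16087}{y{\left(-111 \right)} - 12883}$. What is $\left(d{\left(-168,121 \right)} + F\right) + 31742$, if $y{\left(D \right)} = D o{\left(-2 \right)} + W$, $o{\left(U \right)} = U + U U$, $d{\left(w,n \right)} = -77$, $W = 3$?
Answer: $\frac{207422839}{6551} \approx 31663.0$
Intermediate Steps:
$o{\left(U \right)} = U + U^{2}$
$y{\left(D \right)} = 3 + 2 D$ ($y{\left(D \right)} = D \left(- 2 \left(1 - 2\right)\right) + 3 = D \left(\left(-2\right) \left(-1\right)\right) + 3 = D 2 + 3 = 2 D + 3 = 3 + 2 D$)
$F = - \frac{14576}{6551}$ ($F = \frac{13065 + 16087}{\left(3 + 2 \left(-111\right)\right) - 12883} = \frac{29152}{\left(3 - 222\right) - 12883} = \frac{29152}{-219 - 12883} = \frac{29152}{-13102} = 29152 \left(- \frac{1}{13102}\right) = - \frac{14576}{6551} \approx -2.225$)
$\left(d{\left(-168,121 \right)} + F\right) + 31742 = \left(-77 - \frac{14576}{6551}\right) + 31742 = - \frac{519003}{6551} + 31742 = \frac{207422839}{6551}$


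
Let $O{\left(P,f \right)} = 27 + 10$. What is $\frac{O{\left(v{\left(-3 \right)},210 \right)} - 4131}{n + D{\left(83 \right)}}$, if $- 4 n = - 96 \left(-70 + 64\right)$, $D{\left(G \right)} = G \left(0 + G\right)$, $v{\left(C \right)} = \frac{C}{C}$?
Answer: $- \frac{4094}{6745} \approx -0.60697$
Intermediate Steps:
$v{\left(C \right)} = 1$
$O{\left(P,f \right)} = 37$
$D{\left(G \right)} = G^{2}$ ($D{\left(G \right)} = G G = G^{2}$)
$n = -144$ ($n = - \frac{\left(-96\right) \left(-70 + 64\right)}{4} = - \frac{\left(-96\right) \left(-6\right)}{4} = \left(- \frac{1}{4}\right) 576 = -144$)
$\frac{O{\left(v{\left(-3 \right)},210 \right)} - 4131}{n + D{\left(83 \right)}} = \frac{37 - 4131}{-144 + 83^{2}} = - \frac{4094}{-144 + 6889} = - \frac{4094}{6745}$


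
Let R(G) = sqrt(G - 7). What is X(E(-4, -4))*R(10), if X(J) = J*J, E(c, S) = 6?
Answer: 36*sqrt(3) ≈ 62.354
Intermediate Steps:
X(J) = J**2
R(G) = sqrt(-7 + G)
X(E(-4, -4))*R(10) = 6**2*sqrt(-7 + 10) = 36*sqrt(3)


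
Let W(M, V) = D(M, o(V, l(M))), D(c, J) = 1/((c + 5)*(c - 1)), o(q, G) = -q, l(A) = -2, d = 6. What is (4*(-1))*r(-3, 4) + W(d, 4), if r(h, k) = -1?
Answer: 221/55 ≈ 4.0182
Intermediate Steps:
D(c, J) = 1/((-1 + c)*(5 + c)) (D(c, J) = 1/((5 + c)*(-1 + c)) = 1/((-1 + c)*(5 + c)))
W(M, V) = 1/(-5 + M² + 4*M)
(4*(-1))*r(-3, 4) + W(d, 4) = (4*(-1))*(-1) + 1/(-5 + 6² + 4*6) = -4*(-1) + 1/(-5 + 36 + 24) = 4 + 1/55 = 221/55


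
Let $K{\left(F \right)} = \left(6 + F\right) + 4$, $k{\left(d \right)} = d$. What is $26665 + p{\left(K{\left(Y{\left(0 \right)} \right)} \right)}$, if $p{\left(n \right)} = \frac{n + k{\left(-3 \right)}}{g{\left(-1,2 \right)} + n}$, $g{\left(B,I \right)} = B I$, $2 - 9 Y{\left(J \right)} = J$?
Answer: $\frac{1973275}{74} \approx 26666.0$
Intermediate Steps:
$Y{\left(J \right)} = \frac{2}{9} - \frac{J}{9}$
$K{\left(F \right)} = 10 + F$
$p{\left(n \right)} = \frac{-3 + n}{-2 + n}$ ($p{\left(n \right)} = \frac{n - 3}{\left(-1\right) 2 + n} = \frac{-3 + n}{-2 + n}$)
$26665 + p{\left(K{\left(Y{\left(0 \right)} \right)} \right)} = 26665 + \frac{-3 + \left(10 + \left(\frac{2}{9} - 0\right)\right)}{-2 + \left(10 + \left(\frac{2}{9} - 0\right)\right)} = 26665 + \frac{-3 + \left(10 + \left(\frac{2}{9} + 0\right)\right)}{-2 + \left(10 + \left(\frac{2}{9} + 0\right)\right)} = 26665 + \frac{-3 + \left(10 + \frac{2}{9}\right)}{-2 + \left(10 + \frac{2}{9}\right)} = 26665 + \frac{-3 + \frac{92}{9}}{-2 + \frac{92}{9}} = 26665 + \frac{1}{\frac{74}{9}} \cdot \frac{65}{9} = 26665 + \frac{9}{74} \cdot \frac{65}{9} = 26665 + \frac{65}{74} = \frac{1973275}{74}$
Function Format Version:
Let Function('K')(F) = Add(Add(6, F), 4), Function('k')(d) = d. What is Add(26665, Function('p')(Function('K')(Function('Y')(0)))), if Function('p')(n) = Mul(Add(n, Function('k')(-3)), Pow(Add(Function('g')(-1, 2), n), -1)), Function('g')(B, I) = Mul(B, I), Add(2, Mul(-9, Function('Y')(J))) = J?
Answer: Rational(1973275, 74) ≈ 26666.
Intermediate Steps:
Function('Y')(J) = Add(Rational(2, 9), Mul(Rational(-1, 9), J))
Function('K')(F) = Add(10, F)
Function('p')(n) = Mul(Pow(Add(-2, n), -1), Add(-3, n)) (Function('p')(n) = Mul(Add(n, -3), Pow(Add(Mul(-1, 2), n), -1)) = Mul(Add(-3, n), Pow(Add(-2, n), -1)) = Mul(Pow(Add(-2, n), -1), Add(-3, n)))
Add(26665, Function('p')(Function('K')(Function('Y')(0)))) = Add(26665, Mul(Pow(Add(-2, Add(10, Add(Rational(2, 9), Mul(Rational(-1, 9), 0)))), -1), Add(-3, Add(10, Add(Rational(2, 9), Mul(Rational(-1, 9), 0)))))) = Add(26665, Mul(Pow(Add(-2, Add(10, Add(Rational(2, 9), 0))), -1), Add(-3, Add(10, Add(Rational(2, 9), 0))))) = Add(26665, Mul(Pow(Add(-2, Add(10, Rational(2, 9))), -1), Add(-3, Add(10, Rational(2, 9))))) = Add(26665, Mul(Pow(Add(-2, Rational(92, 9)), -1), Add(-3, Rational(92, 9)))) = Add(26665, Mul(Pow(Rational(74, 9), -1), Rational(65, 9))) = Add(26665, Mul(Rational(9, 74), Rational(65, 9))) = Add(26665, Rational(65, 74)) = Rational(1973275, 74)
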